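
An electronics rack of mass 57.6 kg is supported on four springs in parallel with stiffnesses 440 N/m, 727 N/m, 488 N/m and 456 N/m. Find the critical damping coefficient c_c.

Parallel springs add: k_eq = 440 + 727 + 488 + 456 = 2111 N/m.
c_c = 2√(k_eq·m) = 2√(2111 × 57.6) = 2 × 348.7 = 697.4 N·s/m.

697 N·s/m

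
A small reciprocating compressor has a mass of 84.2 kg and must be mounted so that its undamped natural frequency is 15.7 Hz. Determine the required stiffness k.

819000 N/m

ω_n = 2πf_n = 2π × 15.7 = 98.65 rad/s.
k = m·ω_n² = 84.2 × 98.65² = 84.2 × 9731 = 819400 N/m.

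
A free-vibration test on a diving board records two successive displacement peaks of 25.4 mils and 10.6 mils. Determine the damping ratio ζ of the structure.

0.138

Logarithmic decrement δ = (1/n)·ln(x₀/x_n) = (1/1)·ln(25.4/10.6) = (1/1)·ln(2.396) = 0.8739.
ζ = δ/√(4π² + δ²) = 0.8739/√(39.48 + 0.764) = 0.8739/6.344 = 0.1378.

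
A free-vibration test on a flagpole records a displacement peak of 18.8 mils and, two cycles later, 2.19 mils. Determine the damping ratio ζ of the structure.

Logarithmic decrement δ = (1/n)·ln(x₀/x_n) = (1/2)·ln(18.8/2.19) = (1/2)·ln(8.584) = 1.075.
ζ = δ/√(4π² + δ²) = 1.075/√(39.48 + 1.16) = 1.075/6.374 = 0.1686.

0.169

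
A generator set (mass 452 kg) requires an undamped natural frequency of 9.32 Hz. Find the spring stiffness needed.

ω_n = 2πf_n = 2π × 9.32 = 58.56 rad/s.
k = m·ω_n² = 452 × 58.56² = 452 × 3429 = 1550000 N/m.

1550000 N/m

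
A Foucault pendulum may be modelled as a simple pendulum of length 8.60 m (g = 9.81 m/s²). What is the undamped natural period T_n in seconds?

For a simple pendulum ω_n = √(g/L) = √(9.81/8.60) = √1.141 = 1.068 rad/s.
T_n = 2π/ω_n = 6.283/1.068 = 5.883 s.

5.88 s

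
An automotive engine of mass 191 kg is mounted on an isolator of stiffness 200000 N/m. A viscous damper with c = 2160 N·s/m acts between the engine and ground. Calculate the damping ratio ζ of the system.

0.175

ω_n = √(k/m) = √(200000/191) = 32.36 rad/s.
Critical damping c_c = 2√(k·m) = 2√(200000 × 191) = 12360 N·s/m, so ζ = c/c_c = 2160/12360 = 0.1747.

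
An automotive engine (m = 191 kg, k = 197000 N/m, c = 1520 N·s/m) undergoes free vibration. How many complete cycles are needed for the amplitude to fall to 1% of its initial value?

6 cycles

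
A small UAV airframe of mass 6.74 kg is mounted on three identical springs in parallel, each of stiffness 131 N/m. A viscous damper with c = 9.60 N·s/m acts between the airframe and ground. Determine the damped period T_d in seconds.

0.826 s

Parallel springs add: k_eq = 3 × 131 = 393.0 N/m.
ω_n = √(k_eq/m) = √(393.0/6.74) = 7.636 rad/s.
Critical damping c_c = 2√(k_eq·m) = 2√(393.0 × 6.74) = 102.9 N·s/m, so ζ = c/c_c = 9.60/102.9 = 0.09326.
ω_d = ω_n√(1 − ζ²) = 7.636 × √(1 − 0.00870) = 7.603 rad/s.
T_d = 2π/ω_d = 0.8264 s.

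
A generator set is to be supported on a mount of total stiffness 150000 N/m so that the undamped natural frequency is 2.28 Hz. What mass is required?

ω_n = 2πf_n = 2π × 2.28 = 14.33 rad/s.
m = k/ω_n² = 150000/14.33² = 150000/205.2 = 730.9 kg.

731 kg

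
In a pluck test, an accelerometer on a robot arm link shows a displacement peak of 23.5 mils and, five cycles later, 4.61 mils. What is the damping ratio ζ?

0.0518

Logarithmic decrement δ = (1/n)·ln(x₀/x_n) = (1/5)·ln(23.5/4.61) = (1/5)·ln(5.098) = 0.3258.
ζ = δ/√(4π² + δ²) = 0.3258/√(39.48 + 0.106) = 0.3258/6.292 = 0.05178.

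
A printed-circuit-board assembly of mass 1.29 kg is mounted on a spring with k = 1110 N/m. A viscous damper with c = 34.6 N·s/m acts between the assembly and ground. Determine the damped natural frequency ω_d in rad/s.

26.1 rad/s

ω_n = √(k/m) = √(1110/1.29) = 29.33 rad/s.
Critical damping c_c = 2√(k·m) = 2√(1110 × 1.29) = 75.68 N·s/m, so ζ = c/c_c = 34.6/75.68 = 0.4572.
ω_d = ω_n√(1 − ζ²) = 29.33 × √(1 − 0.209) = 26.09 rad/s.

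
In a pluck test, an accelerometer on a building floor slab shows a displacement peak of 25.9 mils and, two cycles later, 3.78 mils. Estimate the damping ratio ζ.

0.151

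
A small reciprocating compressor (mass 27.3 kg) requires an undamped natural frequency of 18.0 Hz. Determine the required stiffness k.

349000 N/m

ω_n = 2πf_n = 2π × 18.0 = 113.1 rad/s.
k = m·ω_n² = 27.3 × 113.1² = 27.3 × 12790 = 349200 N/m.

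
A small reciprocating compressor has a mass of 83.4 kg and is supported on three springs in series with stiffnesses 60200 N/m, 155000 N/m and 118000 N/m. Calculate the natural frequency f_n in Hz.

Series springs: 1/k_eq = 1/60200 + 1/155000 + 1/118000 = 3.154×10^-5, so k_eq = 31710 N/m.
ω_n = √(k_eq/m) = √(31710/83.4) = √380.2 = 19.50 rad/s.
f_n = ω_n/(2π) = 19.50/6.283 = 3.103 Hz.

3.10 Hz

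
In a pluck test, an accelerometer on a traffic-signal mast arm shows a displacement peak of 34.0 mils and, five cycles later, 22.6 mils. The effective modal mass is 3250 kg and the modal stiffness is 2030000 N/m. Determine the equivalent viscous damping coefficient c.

2110 N·s/m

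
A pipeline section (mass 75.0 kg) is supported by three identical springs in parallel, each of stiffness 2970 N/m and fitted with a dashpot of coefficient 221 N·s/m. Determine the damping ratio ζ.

0.135

Parallel springs add: k_eq = 3 × 2970 = 8910 N/m.
ω_n = √(k_eq/m) = √(8910/75.0) = 10.90 rad/s.
Critical damping c_c = 2√(k_eq·m) = 2√(8910 × 75.0) = 1635 N·s/m, so ζ = c/c_c = 221/1635 = 0.1352.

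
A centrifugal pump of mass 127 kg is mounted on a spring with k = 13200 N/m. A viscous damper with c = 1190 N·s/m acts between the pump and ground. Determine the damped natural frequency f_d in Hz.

ω_n = √(k/m) = √(13200/127) = 10.19 rad/s.
Critical damping c_c = 2√(k·m) = 2√(13200 × 127) = 2590 N·s/m, so ζ = c/c_c = 1190/2590 = 0.4595.
ω_d = ω_n√(1 − ζ²) = 10.19 × √(1 − 0.211) = 9.055 rad/s.
f_d = ω_d/(2π) = 1.441 Hz.

1.44 Hz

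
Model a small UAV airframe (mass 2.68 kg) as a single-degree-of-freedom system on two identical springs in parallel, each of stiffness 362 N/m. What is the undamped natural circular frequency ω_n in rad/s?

Parallel springs add: k_eq = 2 × 362 = 724.0 N/m.
ω_n = √(k_eq/m) = √(724.0/2.68) = √270.1 = 16.44 rad/s.

16.4 rad/s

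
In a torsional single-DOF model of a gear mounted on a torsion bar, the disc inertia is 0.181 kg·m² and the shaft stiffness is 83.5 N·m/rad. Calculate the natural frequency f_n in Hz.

3.42 Hz

ω_n = √(k_t/J) = √(83.5/0.181) = √461.3 = 21.48 rad/s.
f_n = ω_n/(2π) = 21.48/6.283 = 3.418 Hz.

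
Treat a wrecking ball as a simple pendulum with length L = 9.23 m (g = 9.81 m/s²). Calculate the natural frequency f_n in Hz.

0.164 Hz

For a simple pendulum ω_n = √(g/L) = √(9.81/9.23) = √1.063 = 1.031 rad/s.
f_n = ω_n/(2π) = 1.031/6.283 = 0.1641 Hz.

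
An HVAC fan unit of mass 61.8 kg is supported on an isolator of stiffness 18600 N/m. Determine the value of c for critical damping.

c_c = 2√(k·m) = 2√(18600 × 61.8) = 2 × 1072 = 2144 N·s/m.

2140 N·s/m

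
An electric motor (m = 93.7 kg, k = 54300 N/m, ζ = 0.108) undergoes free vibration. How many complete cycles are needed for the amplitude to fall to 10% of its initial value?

4 cycles

Logarithmic decrement δ = 2πζ/√(1 − ζ²) = 2π × 0.1080/√(1 − 0.0117) = 0.6826.
x_n/x₀ = e^(−nδ) ≤ 0.1; take ln: n ≥ ln(1/0.1)/δ = 2.303/0.6826 = 3.373.
So 4 complete cycles are required.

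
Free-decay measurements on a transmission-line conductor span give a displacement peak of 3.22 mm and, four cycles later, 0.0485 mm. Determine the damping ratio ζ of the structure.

0.165

Logarithmic decrement δ = (1/n)·ln(x₀/x_n) = (1/4)·ln(3.22/0.0485) = (1/4)·ln(66.39) = 1.049.
ζ = δ/√(4π² + δ²) = 1.049/√(39.48 + 1.10) = 1.049/6.370 = 0.1647.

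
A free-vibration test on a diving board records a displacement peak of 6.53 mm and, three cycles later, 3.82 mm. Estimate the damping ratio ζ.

0.0284

Logarithmic decrement δ = (1/n)·ln(x₀/x_n) = (1/3)·ln(6.53/3.82) = (1/3)·ln(1.709) = 0.1787.
ζ = δ/√(4π² + δ²) = 0.1787/√(39.48 + 0.0319) = 0.1787/6.286 = 0.02843.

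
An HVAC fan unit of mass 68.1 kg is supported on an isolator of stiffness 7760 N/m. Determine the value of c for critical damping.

1450 N·s/m

c_c = 2√(k·m) = 2√(7760 × 68.1) = 2 × 726.9 = 1454 N·s/m.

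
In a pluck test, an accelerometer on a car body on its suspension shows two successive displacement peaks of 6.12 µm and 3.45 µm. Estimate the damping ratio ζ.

Logarithmic decrement δ = (1/n)·ln(x₀/x_n) = (1/1)·ln(6.12/3.45) = (1/1)·ln(1.774) = 0.5732.
ζ = δ/√(4π² + δ²) = 0.5732/√(39.48 + 0.329) = 0.5732/6.309 = 0.09085.

0.0908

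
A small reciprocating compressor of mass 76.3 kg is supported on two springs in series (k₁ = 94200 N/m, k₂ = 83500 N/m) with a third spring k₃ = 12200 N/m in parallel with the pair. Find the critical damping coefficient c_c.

Series pair: k_s = k₁k₂/(k₁+k₂) = (94200)(83500)/(94200 + 83500) = 44260 N/m. In parallel with k₃: k_eq = 44260 + 12200 = 56460 N/m.
c_c = 2√(k_eq·m) = 2√(56460 × 76.3) = 2 × 2076 = 4151 N·s/m.

4150 N·s/m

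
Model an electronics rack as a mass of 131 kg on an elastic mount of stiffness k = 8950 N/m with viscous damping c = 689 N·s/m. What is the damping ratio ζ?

0.318

ω_n = √(k/m) = √(8950/131) = 8.266 rad/s.
Critical damping c_c = 2√(k·m) = 2√(8950 × 131) = 2166 N·s/m, so ζ = c/c_c = 689/2166 = 0.3182.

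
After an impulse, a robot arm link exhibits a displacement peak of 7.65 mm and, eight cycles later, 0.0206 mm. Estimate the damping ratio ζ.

0.117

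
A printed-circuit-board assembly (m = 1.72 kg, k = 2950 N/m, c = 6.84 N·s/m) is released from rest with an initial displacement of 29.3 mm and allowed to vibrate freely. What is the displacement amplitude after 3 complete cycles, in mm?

11.8 mm

ζ = c/(2√(km)) = 6.84/(2√(2950 × 1.72)) = 6.84/142.5 = 0.04801.
Logarithmic decrement δ = 2πζ/√(1 − ζ²) = 2π × 0.04801/√(1 − 0.00231) = 0.3020.
After n cycles, x_n/x₀ = e^(−nδ), so x_3 = 29.3 × e^(−3 × 0.3020) = 29.3 × 0.4041 = 11.84 mm.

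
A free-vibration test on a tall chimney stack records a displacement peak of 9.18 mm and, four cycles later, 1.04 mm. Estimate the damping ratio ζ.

Logarithmic decrement δ = (1/n)·ln(x₀/x_n) = (1/4)·ln(9.18/1.04) = (1/4)·ln(8.827) = 0.5445.
ζ = δ/√(4π² + δ²) = 0.5445/√(39.48 + 0.296) = 0.5445/6.307 = 0.08633.

0.0863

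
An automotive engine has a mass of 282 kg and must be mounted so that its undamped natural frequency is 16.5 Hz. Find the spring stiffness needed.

ω_n = 2πf_n = 2π × 16.5 = 103.7 rad/s.
k = m·ω_n² = 282 × 103.7² = 282 × 10750 = 3031000 N/m.

3030000 N/m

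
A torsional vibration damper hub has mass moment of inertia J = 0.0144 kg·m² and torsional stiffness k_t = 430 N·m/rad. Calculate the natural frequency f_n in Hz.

ω_n = √(k_t/J) = √(430/0.0144) = √29860 = 172.8 rad/s.
f_n = ω_n/(2π) = 172.8/6.283 = 27.50 Hz.

27.5 Hz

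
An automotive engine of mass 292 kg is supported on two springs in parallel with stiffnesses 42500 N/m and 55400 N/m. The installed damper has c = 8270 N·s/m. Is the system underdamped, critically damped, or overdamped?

underdamped

Parallel springs add: k_eq = 42500 + 55400 = 97900 N/m.
c_c = 2√(k_eq·m) = 10690 N·s/m; ζ = c/c_c = 8270/10690 = 0.773.
Since ζ < 1 the system is underdamped.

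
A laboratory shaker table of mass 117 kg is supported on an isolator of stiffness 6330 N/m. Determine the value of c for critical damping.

1720 N·s/m

c_c = 2√(k·m) = 2√(6330 × 117) = 2 × 860.6 = 1721 N·s/m.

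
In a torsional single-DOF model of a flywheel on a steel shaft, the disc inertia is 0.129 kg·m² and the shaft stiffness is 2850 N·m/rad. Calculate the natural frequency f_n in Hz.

ω_n = √(k_t/J) = √(2850/0.129) = √22090 = 148.6 rad/s.
f_n = ω_n/(2π) = 148.6/6.283 = 23.66 Hz.

23.7 Hz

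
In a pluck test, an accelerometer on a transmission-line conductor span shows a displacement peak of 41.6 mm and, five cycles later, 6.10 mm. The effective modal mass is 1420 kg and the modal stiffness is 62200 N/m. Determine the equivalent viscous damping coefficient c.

Logarithmic decrement δ = (1/n)·ln(x₀/x_n) = (1/5)·ln(41.6/6.10) = (1/5)·ln(6.820) = 0.3840.
ζ = δ/√(4π² + δ²) = 0.3840/√(39.48 + 0.147) = 0.3840/6.295 = 0.06100.
c = ζ · 2√(km) = 0.06100 × 2√(62200 × 1420) = 0.06100 × 18800 = 1146 N·s/m.

1150 N·s/m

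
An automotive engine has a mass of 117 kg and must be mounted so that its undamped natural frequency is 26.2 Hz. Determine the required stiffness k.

3170000 N/m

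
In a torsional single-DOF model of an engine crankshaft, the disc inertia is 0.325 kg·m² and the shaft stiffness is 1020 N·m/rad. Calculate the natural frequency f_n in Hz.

ω_n = √(k_t/J) = √(1020/0.325) = √3138 = 56.02 rad/s.
f_n = ω_n/(2π) = 56.02/6.283 = 8.916 Hz.

8.92 Hz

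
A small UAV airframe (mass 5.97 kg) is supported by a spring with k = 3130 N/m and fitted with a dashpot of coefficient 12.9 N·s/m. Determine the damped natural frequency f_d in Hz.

3.64 Hz

ω_n = √(k/m) = √(3130/5.97) = 22.90 rad/s.
Critical damping c_c = 2√(k·m) = 2√(3130 × 5.97) = 273.4 N·s/m, so ζ = c/c_c = 12.9/273.4 = 0.04718.
ω_d = ω_n√(1 − ζ²) = 22.90 × √(1 − 0.00223) = 22.87 rad/s.
f_d = ω_d/(2π) = 3.640 Hz.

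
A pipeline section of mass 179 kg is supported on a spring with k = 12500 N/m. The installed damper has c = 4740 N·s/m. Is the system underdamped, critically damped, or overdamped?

c_c = 2√(k·m) = 2992 N·s/m; ζ = c/c_c = 4740/2992 = 1.58.
Since ζ > 1 the system is overdamped.

overdamped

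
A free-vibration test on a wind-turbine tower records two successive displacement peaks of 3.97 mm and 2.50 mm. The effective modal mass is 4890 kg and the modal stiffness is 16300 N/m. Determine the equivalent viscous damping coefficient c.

Logarithmic decrement δ = (1/n)·ln(x₀/x_n) = (1/1)·ln(3.97/2.50) = (1/1)·ln(1.588) = 0.4625.
ζ = δ/√(4π² + δ²) = 0.4625/√(39.48 + 0.214) = 0.4625/6.300 = 0.07341.
c = ζ · 2√(km) = 0.07341 × 2√(16300 × 4890) = 0.07341 × 17860 = 1311 N·s/m.

1310 N·s/m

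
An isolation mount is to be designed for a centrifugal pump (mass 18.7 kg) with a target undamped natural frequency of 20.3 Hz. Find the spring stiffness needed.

ω_n = 2πf_n = 2π × 20.3 = 127.5 rad/s.
k = m·ω_n² = 18.7 × 127.5² = 18.7 × 16270 = 304200 N/m.

304000 N/m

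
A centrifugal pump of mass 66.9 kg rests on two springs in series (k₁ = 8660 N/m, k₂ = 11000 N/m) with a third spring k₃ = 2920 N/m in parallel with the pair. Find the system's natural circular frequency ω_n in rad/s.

10.8 rad/s

Series pair: k_s = k₁k₂/(k₁+k₂) = (8660)(11000)/(8660 + 11000) = 4845 N/m. In parallel with k₃: k_eq = 4845 + 2920 = 7765 N/m.
ω_n = √(k_eq/m) = √(7765/66.9) = √116.1 = 10.77 rad/s.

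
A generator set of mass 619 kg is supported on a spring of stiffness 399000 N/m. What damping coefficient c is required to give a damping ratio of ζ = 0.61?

19200 N·s/m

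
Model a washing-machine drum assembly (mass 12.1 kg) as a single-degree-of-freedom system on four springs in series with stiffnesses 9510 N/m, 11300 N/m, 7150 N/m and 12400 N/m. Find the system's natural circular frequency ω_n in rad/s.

14.1 rad/s

Series springs: 1/k_eq = 1/9510 + 1/11300 + 1/7150 + 1/12400 = 0.0004142, so k_eq = 2415 N/m.
ω_n = √(k_eq/m) = √(2415/12.1) = √199.6 = 14.13 rad/s.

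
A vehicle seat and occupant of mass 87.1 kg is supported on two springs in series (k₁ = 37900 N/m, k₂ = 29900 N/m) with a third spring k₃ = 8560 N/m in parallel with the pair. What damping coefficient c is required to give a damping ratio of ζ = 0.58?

1720 N·s/m

Series pair: k_s = k₁k₂/(k₁+k₂) = (37900)(29900)/(37900 + 29900) = 16710 N/m. In parallel with k₃: k_eq = 16710 + 8560 = 25270 N/m.
c_c = 2√(k_eq·m) = 2√(25270 × 87.1) = 2967 N·s/m.
c = ζ·c_c = 0.58 × 2967 = 1721 N·s/m.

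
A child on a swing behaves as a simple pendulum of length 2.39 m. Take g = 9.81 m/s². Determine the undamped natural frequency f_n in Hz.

0.322 Hz

For a simple pendulum ω_n = √(g/L) = √(9.81/2.39) = √4.105 = 2.026 rad/s.
f_n = ω_n/(2π) = 2.026/6.283 = 0.3224 Hz.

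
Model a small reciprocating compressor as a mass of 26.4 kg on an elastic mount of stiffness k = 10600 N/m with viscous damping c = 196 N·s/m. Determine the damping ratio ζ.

0.185

ω_n = √(k/m) = √(10600/26.4) = 20.04 rad/s.
Critical damping c_c = 2√(k·m) = 2√(10600 × 26.4) = 1058 N·s/m, so ζ = c/c_c = 196/1058 = 0.1853.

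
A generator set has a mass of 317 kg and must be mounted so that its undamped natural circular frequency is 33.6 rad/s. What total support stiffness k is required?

358000 N/m

k = m·ω_n² = 317 × 33.60² = 317 × 1129 = 357900 N/m.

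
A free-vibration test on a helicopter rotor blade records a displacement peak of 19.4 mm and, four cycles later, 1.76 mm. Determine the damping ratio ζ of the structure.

Logarithmic decrement δ = (1/n)·ln(x₀/x_n) = (1/4)·ln(19.4/1.76) = (1/4)·ln(11.02) = 0.6000.
ζ = δ/√(4π² + δ²) = 0.6000/√(39.48 + 0.360) = 0.6000/6.312 = 0.09506.

0.0951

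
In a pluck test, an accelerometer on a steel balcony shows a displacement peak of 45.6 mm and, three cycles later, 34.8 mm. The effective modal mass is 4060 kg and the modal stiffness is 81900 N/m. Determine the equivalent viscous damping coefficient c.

523 N·s/m

Logarithmic decrement δ = (1/n)·ln(x₀/x_n) = (1/3)·ln(45.6/34.8) = (1/3)·ln(1.310) = 0.09010.
ζ = δ/√(4π² + δ²) = 0.09010/√(39.48 + 0.00812) = 0.09010/6.284 = 0.01434.
c = ζ · 2√(km) = 0.01434 × 2√(81900 × 4060) = 0.01434 × 36470 = 522.9 N·s/m.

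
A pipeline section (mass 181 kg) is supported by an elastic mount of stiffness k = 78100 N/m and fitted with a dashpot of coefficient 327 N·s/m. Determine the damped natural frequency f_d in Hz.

3.30 Hz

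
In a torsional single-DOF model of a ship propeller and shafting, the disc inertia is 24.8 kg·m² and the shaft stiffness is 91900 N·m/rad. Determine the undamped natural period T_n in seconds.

0.103 s

ω_n = √(k_t/J) = √(91900/24.8) = √3706 = 60.87 rad/s.
T_n = 2π/ω_n = 6.283/60.87 = 0.1032 s.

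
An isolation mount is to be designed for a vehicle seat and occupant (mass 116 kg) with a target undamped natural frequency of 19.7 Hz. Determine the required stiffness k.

1780000 N/m

ω_n = 2πf_n = 2π × 19.7 = 123.8 rad/s.
k = m·ω_n² = 116 × 123.8² = 116 × 15320 = 1777000 N/m.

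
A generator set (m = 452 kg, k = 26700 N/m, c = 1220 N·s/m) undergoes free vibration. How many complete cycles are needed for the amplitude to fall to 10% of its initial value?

ζ = c/(2√(km)) = 1220/(2√(26700 × 452)) = 1220/6948 = 0.1756.
Logarithmic decrement δ = 2πζ/√(1 − ζ²) = 2π × 0.1756/√(1 − 0.0308) = 1.121.
x_n/x₀ = e^(−nδ) ≤ 0.1; take ln: n ≥ ln(1/0.1)/δ = 2.303/1.121 = 2.055.
So 3 complete cycles are required.

3 cycles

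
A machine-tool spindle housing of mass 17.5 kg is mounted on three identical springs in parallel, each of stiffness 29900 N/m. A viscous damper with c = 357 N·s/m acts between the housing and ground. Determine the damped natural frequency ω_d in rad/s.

70.9 rad/s

Parallel springs add: k_eq = 3 × 29900 = 89700 N/m.
ω_n = √(k_eq/m) = √(89700/17.5) = 71.59 rad/s.
Critical damping c_c = 2√(k_eq·m) = 2√(89700 × 17.5) = 2506 N·s/m, so ζ = c/c_c = 357/2506 = 0.1425.
ω_d = ω_n√(1 − ζ²) = 71.59 × √(1 − 0.0203) = 70.86 rad/s.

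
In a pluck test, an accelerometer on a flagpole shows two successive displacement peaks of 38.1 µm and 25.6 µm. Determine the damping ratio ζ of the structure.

0.0632

Logarithmic decrement δ = (1/n)·ln(x₀/x_n) = (1/1)·ln(38.1/25.6) = (1/1)·ln(1.488) = 0.3976.
ζ = δ/√(4π² + δ²) = 0.3976/√(39.48 + 0.158) = 0.3976/6.296 = 0.06316.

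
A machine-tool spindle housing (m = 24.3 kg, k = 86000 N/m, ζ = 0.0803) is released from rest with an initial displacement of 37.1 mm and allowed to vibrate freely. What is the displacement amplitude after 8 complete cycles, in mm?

Logarithmic decrement δ = 2πζ/√(1 − ζ²) = 2π × 0.08030/√(1 − 0.00645) = 0.5062.
After n cycles, x_n/x₀ = e^(−nδ), so x_8 = 37.1 × e^(−8 × 0.5062) = 37.1 × 0.01743 = 0.6468 mm.

0.647 mm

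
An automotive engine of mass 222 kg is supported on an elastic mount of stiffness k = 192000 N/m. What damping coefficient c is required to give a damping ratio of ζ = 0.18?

2350 N·s/m

c_c = 2√(k·m) = 2√(192000 × 222) = 13060 N·s/m.
c = ζ·c_c = 0.18 × 13060 = 2350 N·s/m.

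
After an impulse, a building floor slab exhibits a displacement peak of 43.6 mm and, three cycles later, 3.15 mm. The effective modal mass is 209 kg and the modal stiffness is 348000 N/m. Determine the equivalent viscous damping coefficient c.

2350 N·s/m

Logarithmic decrement δ = (1/n)·ln(x₀/x_n) = (1/3)·ln(43.6/3.15) = (1/3)·ln(13.84) = 0.8759.
ζ = δ/√(4π² + δ²) = 0.8759/√(39.48 + 0.767) = 0.8759/6.344 = 0.1381.
c = ζ · 2√(km) = 0.1381 × 2√(348000 × 209) = 0.1381 × 17060 = 2355 N·s/m.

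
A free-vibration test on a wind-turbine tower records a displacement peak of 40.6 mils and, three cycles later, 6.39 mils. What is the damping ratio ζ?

0.0976

Logarithmic decrement δ = (1/n)·ln(x₀/x_n) = (1/3)·ln(40.6/6.39) = (1/3)·ln(6.354) = 0.6163.
ζ = δ/√(4π² + δ²) = 0.6163/√(39.48 + 0.380) = 0.6163/6.313 = 0.09763.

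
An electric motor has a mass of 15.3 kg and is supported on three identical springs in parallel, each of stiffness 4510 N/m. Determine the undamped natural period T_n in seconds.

Parallel springs add: k_eq = 3 × 4510 = 13530 N/m.
ω_n = √(k_eq/m) = √(13530/15.3) = √884.3 = 29.74 rad/s.
T_n = 2π/ω_n = 6.283/29.74 = 0.2113 s.

0.211 s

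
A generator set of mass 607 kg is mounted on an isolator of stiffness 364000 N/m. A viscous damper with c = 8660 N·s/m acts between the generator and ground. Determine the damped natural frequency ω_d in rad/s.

23.4 rad/s

ω_n = √(k/m) = √(364000/607) = 24.49 rad/s.
Critical damping c_c = 2√(k·m) = 2√(364000 × 607) = 29730 N·s/m, so ζ = c/c_c = 8660/29730 = 0.2913.
ω_d = ω_n√(1 − ζ²) = 24.49 × √(1 − 0.0849) = 23.43 rad/s.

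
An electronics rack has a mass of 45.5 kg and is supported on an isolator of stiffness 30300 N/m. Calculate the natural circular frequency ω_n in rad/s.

ω_n = √(k/m) = √(30300/45.5) = √665.9 = 25.81 rad/s.

25.8 rad/s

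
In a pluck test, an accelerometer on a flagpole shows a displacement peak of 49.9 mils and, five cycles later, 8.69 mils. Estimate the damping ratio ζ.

0.0555

Logarithmic decrement δ = (1/n)·ln(x₀/x_n) = (1/5)·ln(49.9/8.69) = (1/5)·ln(5.742) = 0.3496.
ζ = δ/√(4π² + δ²) = 0.3496/√(39.48 + 0.122) = 0.3496/6.293 = 0.05555.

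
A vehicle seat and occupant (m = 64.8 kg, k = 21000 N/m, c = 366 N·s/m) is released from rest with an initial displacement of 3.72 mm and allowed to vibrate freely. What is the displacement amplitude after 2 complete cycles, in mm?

0.505 mm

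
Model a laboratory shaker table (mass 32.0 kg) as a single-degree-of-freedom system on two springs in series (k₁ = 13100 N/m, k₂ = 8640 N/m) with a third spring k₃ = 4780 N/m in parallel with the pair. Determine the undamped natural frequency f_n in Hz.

Series pair: k_s = k₁k₂/(k₁+k₂) = (13100)(8640)/(13100 + 8640) = 5206 N/m. In parallel with k₃: k_eq = 5206 + 4780 = 9986 N/m.
ω_n = √(k_eq/m) = √(9986/32.0) = √312.1 = 17.67 rad/s.
f_n = ω_n/(2π) = 17.67/6.283 = 2.812 Hz.

2.81 Hz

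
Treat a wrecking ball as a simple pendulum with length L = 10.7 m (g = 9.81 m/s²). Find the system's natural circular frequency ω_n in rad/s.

For a simple pendulum ω_n = √(g/L) = √(9.81/10.7) = √0.9168 = 0.9575 rad/s.

0.958 rad/s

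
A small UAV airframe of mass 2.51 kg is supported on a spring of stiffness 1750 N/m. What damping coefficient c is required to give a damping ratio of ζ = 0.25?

33.1 N·s/m

c_c = 2√(k·m) = 2√(1750 × 2.51) = 132.6 N·s/m.
c = ζ·c_c = 0.25 × 132.6 = 33.14 N·s/m.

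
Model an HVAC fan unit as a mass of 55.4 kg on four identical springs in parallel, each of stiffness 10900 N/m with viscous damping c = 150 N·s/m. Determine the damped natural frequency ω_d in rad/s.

Parallel springs add: k_eq = 4 × 10900 = 43600 N/m.
ω_n = √(k_eq/m) = √(43600/55.4) = 28.05 rad/s.
Critical damping c_c = 2√(k_eq·m) = 2√(43600 × 55.4) = 3108 N·s/m, so ζ = c/c_c = 150/3108 = 0.04826.
ω_d = ω_n√(1 − ζ²) = 28.05 × √(1 − 0.00233) = 28.02 rad/s.

28.0 rad/s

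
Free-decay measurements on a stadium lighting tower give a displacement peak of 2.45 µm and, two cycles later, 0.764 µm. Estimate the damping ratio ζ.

Logarithmic decrement δ = (1/n)·ln(x₀/x_n) = (1/2)·ln(2.45/0.764) = (1/2)·ln(3.207) = 0.5826.
ζ = δ/√(4π² + δ²) = 0.5826/√(39.48 + 0.339) = 0.5826/6.310 = 0.09233.

0.0923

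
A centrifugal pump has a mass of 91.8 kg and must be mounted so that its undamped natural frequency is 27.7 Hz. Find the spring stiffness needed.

2780000 N/m

ω_n = 2πf_n = 2π × 27.7 = 174.0 rad/s.
k = m·ω_n² = 91.8 × 174.0² = 91.8 × 30290 = 2781000 N/m.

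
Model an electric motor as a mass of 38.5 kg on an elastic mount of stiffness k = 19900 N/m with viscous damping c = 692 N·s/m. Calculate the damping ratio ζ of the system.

0.395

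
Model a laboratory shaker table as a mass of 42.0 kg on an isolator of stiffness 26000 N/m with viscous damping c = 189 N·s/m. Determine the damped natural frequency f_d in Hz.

3.94 Hz

ω_n = √(k/m) = √(26000/42.0) = 24.88 rad/s.
Critical damping c_c = 2√(k·m) = 2√(26000 × 42.0) = 2090 N·s/m, so ζ = c/c_c = 189/2090 = 0.09043.
ω_d = ω_n√(1 − ζ²) = 24.88 × √(1 − 0.00818) = 24.78 rad/s.
f_d = ω_d/(2π) = 3.944 Hz.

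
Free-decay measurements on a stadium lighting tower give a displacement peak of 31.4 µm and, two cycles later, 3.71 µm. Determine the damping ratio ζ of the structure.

Logarithmic decrement δ = (1/n)·ln(x₀/x_n) = (1/2)·ln(31.4/3.71) = (1/2)·ln(8.464) = 1.068.
ζ = δ/√(4π² + δ²) = 1.068/√(39.48 + 1.14) = 1.068/6.373 = 0.1676.

0.168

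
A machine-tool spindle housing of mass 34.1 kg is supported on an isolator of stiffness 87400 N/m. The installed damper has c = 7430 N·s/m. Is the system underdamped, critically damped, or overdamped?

c_c = 2√(k·m) = 3453 N·s/m; ζ = c/c_c = 7430/3453 = 2.15.
Since ζ > 1 the system is overdamped.

overdamped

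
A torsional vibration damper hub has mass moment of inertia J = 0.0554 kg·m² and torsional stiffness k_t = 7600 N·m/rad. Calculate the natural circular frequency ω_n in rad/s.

ω_n = √(k_t/J) = √(7600/0.0554) = √137200 = 370.4 rad/s.

370 rad/s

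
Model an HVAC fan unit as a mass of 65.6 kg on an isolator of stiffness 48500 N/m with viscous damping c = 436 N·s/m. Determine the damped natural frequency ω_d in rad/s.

27.0 rad/s

ω_n = √(k/m) = √(48500/65.6) = 27.19 rad/s.
Critical damping c_c = 2√(k·m) = 2√(48500 × 65.6) = 3567 N·s/m, so ζ = c/c_c = 436/3567 = 0.1222.
ω_d = ω_n√(1 − ζ²) = 27.19 × √(1 − 0.0149) = 26.99 rad/s.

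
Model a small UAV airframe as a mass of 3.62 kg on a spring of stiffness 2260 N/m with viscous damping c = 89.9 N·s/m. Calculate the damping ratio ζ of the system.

ω_n = √(k/m) = √(2260/3.62) = 24.99 rad/s.
Critical damping c_c = 2√(k·m) = 2√(2260 × 3.62) = 180.9 N·s/m, so ζ = c/c_c = 89.9/180.9 = 0.4970.

0.497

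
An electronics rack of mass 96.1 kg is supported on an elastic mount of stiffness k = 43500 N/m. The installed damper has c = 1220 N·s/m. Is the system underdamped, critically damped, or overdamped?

c_c = 2√(k·m) = 4089 N·s/m; ζ = c/c_c = 1220/4089 = 0.298.
Since ζ < 1 the system is underdamped.

underdamped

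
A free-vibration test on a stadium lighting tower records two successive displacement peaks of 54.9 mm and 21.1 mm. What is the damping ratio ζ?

Logarithmic decrement δ = (1/n)·ln(x₀/x_n) = (1/1)·ln(54.9/21.1) = (1/1)·ln(2.602) = 0.9562.
ζ = δ/√(4π² + δ²) = 0.9562/√(39.48 + 0.914) = 0.9562/6.356 = 0.1505.

0.150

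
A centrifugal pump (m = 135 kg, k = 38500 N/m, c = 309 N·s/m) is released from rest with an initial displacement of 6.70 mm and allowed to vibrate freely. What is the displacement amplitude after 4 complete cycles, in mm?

1.22 mm

ζ = c/(2√(km)) = 309/(2√(38500 × 135)) = 309/4560 = 0.06777.
Logarithmic decrement δ = 2πζ/√(1 − ζ²) = 2π × 0.06777/√(1 − 0.00459) = 0.4268.
After n cycles, x_n/x₀ = e^(−nδ), so x_4 = 6.70 × e^(−4 × 0.4268) = 6.70 × 0.1814 = 1.215 mm.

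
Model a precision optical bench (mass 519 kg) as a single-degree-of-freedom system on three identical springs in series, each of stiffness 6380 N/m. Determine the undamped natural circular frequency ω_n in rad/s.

2.02 rad/s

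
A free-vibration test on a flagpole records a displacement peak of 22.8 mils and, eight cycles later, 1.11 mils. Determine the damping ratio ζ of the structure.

0.0600

Logarithmic decrement δ = (1/n)·ln(x₀/x_n) = (1/8)·ln(22.8/1.11) = (1/8)·ln(20.54) = 0.3778.
ζ = δ/√(4π² + δ²) = 0.3778/√(39.48 + 0.143) = 0.3778/6.295 = 0.06002.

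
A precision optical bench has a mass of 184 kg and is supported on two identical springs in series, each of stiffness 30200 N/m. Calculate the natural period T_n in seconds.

0.694 s

Series springs: 1/k_eq = 2/30200, so k_eq = 30200/2 = 15100 N/m.
ω_n = √(k_eq/m) = √(15100/184) = √82.07 = 9.059 rad/s.
T_n = 2π/ω_n = 6.283/9.059 = 0.6936 s.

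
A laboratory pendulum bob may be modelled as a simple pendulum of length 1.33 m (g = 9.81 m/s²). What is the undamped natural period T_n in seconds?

2.31 s

For a simple pendulum ω_n = √(g/L) = √(9.81/1.33) = √7.376 = 2.716 rad/s.
T_n = 2π/ω_n = 6.283/2.716 = 2.314 s.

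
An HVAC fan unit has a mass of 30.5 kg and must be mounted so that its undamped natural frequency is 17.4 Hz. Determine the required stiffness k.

ω_n = 2πf_n = 2π × 17.4 = 109.3 rad/s.
k = m·ω_n² = 30.5 × 109.3² = 30.5 × 11950 = 364600 N/m.

365000 N/m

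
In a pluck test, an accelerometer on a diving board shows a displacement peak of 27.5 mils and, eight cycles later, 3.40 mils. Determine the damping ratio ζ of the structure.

Logarithmic decrement δ = (1/n)·ln(x₀/x_n) = (1/8)·ln(27.5/3.40) = (1/8)·ln(8.088) = 0.2613.
ζ = δ/√(4π² + δ²) = 0.2613/√(39.48 + 0.0683) = 0.2613/6.289 = 0.04155.

0.0416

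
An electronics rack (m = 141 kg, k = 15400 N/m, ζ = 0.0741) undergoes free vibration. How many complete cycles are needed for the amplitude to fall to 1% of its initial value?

Logarithmic decrement δ = 2πζ/√(1 − ζ²) = 2π × 0.07410/√(1 − 0.00549) = 0.4669.
x_n/x₀ = e^(−nδ) ≤ 0.01; take ln: n ≥ ln(1/0.01)/δ = 4.605/0.4669 = 9.864.
So 10 complete cycles are required.

10 cycles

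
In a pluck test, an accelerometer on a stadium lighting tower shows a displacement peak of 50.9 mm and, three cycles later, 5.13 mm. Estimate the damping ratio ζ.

Logarithmic decrement δ = (1/n)·ln(x₀/x_n) = (1/3)·ln(50.9/5.13) = (1/3)·ln(9.922) = 0.7649.
ζ = δ/√(4π² + δ²) = 0.7649/√(39.48 + 0.585) = 0.7649/6.330 = 0.1208.

0.121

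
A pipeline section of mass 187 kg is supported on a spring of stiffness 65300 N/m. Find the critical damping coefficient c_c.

6990 N·s/m

c_c = 2√(k·m) = 2√(65300 × 187) = 2 × 3494 = 6989 N·s/m.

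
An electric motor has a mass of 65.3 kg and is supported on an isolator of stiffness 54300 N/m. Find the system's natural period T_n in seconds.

0.218 s

ω_n = √(k/m) = √(54300/65.3) = √831.5 = 28.84 rad/s.
T_n = 2π/ω_n = 6.283/28.84 = 0.2179 s.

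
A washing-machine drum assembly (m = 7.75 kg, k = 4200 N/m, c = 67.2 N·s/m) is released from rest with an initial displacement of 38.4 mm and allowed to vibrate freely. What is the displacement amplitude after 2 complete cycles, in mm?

ζ = c/(2√(km)) = 67.2/(2√(4200 × 7.75)) = 67.2/360.8 = 0.1862.
Logarithmic decrement δ = 2πζ/√(1 − ζ²) = 2π × 0.1862/√(1 − 0.0347) = 1.191.
After n cycles, x_n/x₀ = e^(−nδ), so x_2 = 38.4 × e^(−2 × 1.191) = 38.4 × 0.09237 = 3.547 mm.

3.55 mm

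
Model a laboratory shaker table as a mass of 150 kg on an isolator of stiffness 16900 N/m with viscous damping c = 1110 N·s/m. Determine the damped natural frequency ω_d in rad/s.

ω_n = √(k/m) = √(16900/150) = 10.61 rad/s.
Critical damping c_c = 2√(k·m) = 2√(16900 × 150) = 3184 N·s/m, so ζ = c/c_c = 1110/3184 = 0.3486.
ω_d = ω_n√(1 − ζ²) = 10.61 × √(1 − 0.122) = 9.949 rad/s.

9.95 rad/s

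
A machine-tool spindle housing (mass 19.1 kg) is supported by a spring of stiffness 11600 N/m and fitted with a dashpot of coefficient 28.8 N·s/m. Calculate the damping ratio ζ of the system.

0.0306

ω_n = √(k/m) = √(11600/19.1) = 24.64 rad/s.
Critical damping c_c = 2√(k·m) = 2√(11600 × 19.1) = 941.4 N·s/m, so ζ = c/c_c = 28.8/941.4 = 0.03059.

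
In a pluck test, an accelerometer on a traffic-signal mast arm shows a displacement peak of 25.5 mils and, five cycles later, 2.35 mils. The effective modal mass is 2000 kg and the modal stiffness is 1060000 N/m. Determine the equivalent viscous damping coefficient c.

6970 N·s/m

Logarithmic decrement δ = (1/n)·ln(x₀/x_n) = (1/5)·ln(25.5/2.35) = (1/5)·ln(10.85) = 0.4769.
ζ = δ/√(4π² + δ²) = 0.4769/√(39.48 + 0.227) = 0.4769/6.301 = 0.07568.
c = ζ · 2√(km) = 0.07568 × 2√(1060000 × 2000) = 0.07568 × 92090 = 6969 N·s/m.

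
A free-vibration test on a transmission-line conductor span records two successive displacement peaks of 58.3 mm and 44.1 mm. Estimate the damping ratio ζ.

0.0444

Logarithmic decrement δ = (1/n)·ln(x₀/x_n) = (1/1)·ln(58.3/44.1) = (1/1)·ln(1.322) = 0.2791.
ζ = δ/√(4π² + δ²) = 0.2791/√(39.48 + 0.0779) = 0.2791/6.289 = 0.04438.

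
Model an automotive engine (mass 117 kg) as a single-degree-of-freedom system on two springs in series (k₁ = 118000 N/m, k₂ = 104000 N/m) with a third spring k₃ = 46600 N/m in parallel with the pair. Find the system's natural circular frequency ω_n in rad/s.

Series pair: k_s = k₁k₂/(k₁+k₂) = (118000)(104000)/(118000 + 104000) = 55280 N/m. In parallel with k₃: k_eq = 55280 + 46600 = 101900 N/m.
ω_n = √(k_eq/m) = √(101900/117) = √870.8 = 29.51 rad/s.

29.5 rad/s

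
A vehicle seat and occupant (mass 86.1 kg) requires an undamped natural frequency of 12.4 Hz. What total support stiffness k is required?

ω_n = 2πf_n = 2π × 12.4 = 77.91 rad/s.
k = m·ω_n² = 86.1 × 77.91² = 86.1 × 6070 = 522600 N/m.

523000 N/m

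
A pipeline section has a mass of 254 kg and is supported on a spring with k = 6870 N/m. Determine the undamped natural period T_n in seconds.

1.21 s

ω_n = √(k/m) = √(6870/254) = √27.05 = 5.201 rad/s.
T_n = 2π/ω_n = 6.283/5.201 = 1.208 s.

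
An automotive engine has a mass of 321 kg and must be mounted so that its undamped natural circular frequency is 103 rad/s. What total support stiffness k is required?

3410000 N/m

k = m·ω_n² = 321 × 103.0² = 321 × 10610 = 3405000 N/m.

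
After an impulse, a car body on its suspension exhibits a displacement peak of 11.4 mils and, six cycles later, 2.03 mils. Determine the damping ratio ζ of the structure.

0.0457

Logarithmic decrement δ = (1/n)·ln(x₀/x_n) = (1/6)·ln(11.4/2.03) = (1/6)·ln(5.616) = 0.2876.
ζ = δ/√(4π² + δ²) = 0.2876/√(39.48 + 0.0827) = 0.2876/6.290 = 0.04572.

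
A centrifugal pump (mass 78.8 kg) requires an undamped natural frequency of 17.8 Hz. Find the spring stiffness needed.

ω_n = 2πf_n = 2π × 17.8 = 111.8 rad/s.
k = m·ω_n² = 78.8 × 111.8² = 78.8 × 12510 = 985700 N/m.

986000 N/m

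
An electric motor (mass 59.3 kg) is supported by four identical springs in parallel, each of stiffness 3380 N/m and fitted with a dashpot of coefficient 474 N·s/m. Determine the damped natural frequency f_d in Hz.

2.32 Hz

Parallel springs add: k_eq = 4 × 3380 = 13520 N/m.
ω_n = √(k_eq/m) = √(13520/59.3) = 15.10 rad/s.
Critical damping c_c = 2√(k_eq·m) = 2√(13520 × 59.3) = 1791 N·s/m, so ζ = c/c_c = 474/1791 = 0.2647.
ω_d = ω_n√(1 − ζ²) = 15.10 × √(1 − 0.0701) = 14.56 rad/s.
f_d = ω_d/(2π) = 2.317 Hz.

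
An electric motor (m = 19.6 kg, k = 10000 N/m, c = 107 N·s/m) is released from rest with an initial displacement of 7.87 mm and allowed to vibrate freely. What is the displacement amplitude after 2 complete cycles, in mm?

ζ = c/(2√(km)) = 107/(2√(10000 × 19.6)) = 107/885.4 = 0.1208.
Logarithmic decrement δ = 2πζ/√(1 − ζ²) = 2π × 0.1208/√(1 − 0.0146) = 0.7649.
After n cycles, x_n/x₀ = e^(−nδ), so x_2 = 7.87 × e^(−2 × 0.7649) = 7.87 × 0.2166 = 1.705 mm.

1.70 mm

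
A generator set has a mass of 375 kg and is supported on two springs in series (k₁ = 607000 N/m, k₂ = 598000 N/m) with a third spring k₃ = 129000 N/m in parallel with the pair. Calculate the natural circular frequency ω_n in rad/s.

33.9 rad/s

Series pair: k_s = k₁k₂/(k₁+k₂) = (607000)(598000)/(607000 + 598000) = 301200 N/m. In parallel with k₃: k_eq = 301200 + 129000 = 430200 N/m.
ω_n = √(k_eq/m) = √(430200/375) = √1147 = 33.87 rad/s.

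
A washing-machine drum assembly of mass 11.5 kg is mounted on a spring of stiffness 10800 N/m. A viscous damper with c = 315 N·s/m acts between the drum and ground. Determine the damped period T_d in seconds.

ω_n = √(k/m) = √(10800/11.5) = 30.65 rad/s.
Critical damping c_c = 2√(k·m) = 2√(10800 × 11.5) = 704.8 N·s/m, so ζ = c/c_c = 315/704.8 = 0.4469.
ω_d = ω_n√(1 − ζ²) = 30.65 × √(1 − 0.200) = 27.41 rad/s.
T_d = 2π/ω_d = 0.2292 s.

0.229 s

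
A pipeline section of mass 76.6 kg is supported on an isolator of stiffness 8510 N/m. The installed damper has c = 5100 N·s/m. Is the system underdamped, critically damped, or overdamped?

overdamped

c_c = 2√(k·m) = 1615 N·s/m; ζ = c/c_c = 5100/1615 = 3.16.
Since ζ > 1 the system is overdamped.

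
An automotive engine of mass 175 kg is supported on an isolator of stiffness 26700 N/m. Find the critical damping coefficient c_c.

c_c = 2√(k·m) = 2√(26700 × 175) = 2 × 2162 = 4323 N·s/m.

4320 N·s/m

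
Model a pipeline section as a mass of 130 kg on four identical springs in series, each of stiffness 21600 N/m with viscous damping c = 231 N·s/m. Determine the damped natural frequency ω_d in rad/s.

Series springs: 1/k_eq = 4/21600, so k_eq = 21600/4 = 5400 N/m.
ω_n = √(k_eq/m) = √(5400/130) = 6.445 rad/s.
Critical damping c_c = 2√(k_eq·m) = 2√(5400 × 130) = 1676 N·s/m, so ζ = c/c_c = 231/1676 = 0.1379.
ω_d = ω_n√(1 − ζ²) = 6.445 × √(1 − 0.0190) = 6.384 rad/s.

6.38 rad/s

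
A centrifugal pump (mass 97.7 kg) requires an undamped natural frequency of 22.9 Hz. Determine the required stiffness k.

2020000 N/m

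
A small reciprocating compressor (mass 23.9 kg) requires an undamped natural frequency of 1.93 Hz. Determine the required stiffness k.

ω_n = 2πf_n = 2π × 1.93 = 12.13 rad/s.
k = m·ω_n² = 23.9 × 12.13² = 23.9 × 147.1 = 3515 N/m.

3510 N/m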